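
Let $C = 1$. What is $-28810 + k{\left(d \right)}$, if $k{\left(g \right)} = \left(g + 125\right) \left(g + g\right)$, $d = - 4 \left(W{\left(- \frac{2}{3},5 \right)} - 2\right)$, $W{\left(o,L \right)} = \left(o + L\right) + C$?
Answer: $- \frac{286090}{9} \approx -31788.0$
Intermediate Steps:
$W{\left(o,L \right)} = 1 + L + o$ ($W{\left(o,L \right)} = \left(o + L\right) + 1 = \left(L + o\right) + 1 = 1 + L + o$)
$d = - \frac{40}{3}$ ($d = - 4 \left(\left(1 + 5 - \frac{2}{3}\right) - 2\right) = - 4 \left(\frac{16}{3} - 2\right) = \left(-4\right) \frac{10}{3} = - \frac{40}{3} \approx -13.333$)
$k{\left(g \right)} = 2 g \left(125 + g\right)$ ($k{\left(g \right)} = \left(125 + g\right) 2 g = 2 g \left(125 + g\right)$)
$-28810 + k{\left(d \right)} = -28810 + 2 \left(- \frac{40}{3}\right) \left(125 - \frac{40}{3}\right) = -28810 + 2 \left(- \frac{40}{3}\right) \frac{335}{3} = -28810 - \frac{26800}{9} = - \frac{286090}{9}$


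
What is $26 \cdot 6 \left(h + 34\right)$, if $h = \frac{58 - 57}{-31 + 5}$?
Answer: $5298$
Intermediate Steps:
$h = - \frac{1}{26}$ ($h = 1 \frac{1}{-26} = 1 \left(- \frac{1}{26}\right) = - \frac{1}{26} \approx -0.038462$)
$26 \cdot 6 \left(h + 34\right) = 26 \cdot 6 \left(- \frac{1}{26} + 34\right) = 156 \cdot \frac{883}{26} = 5298$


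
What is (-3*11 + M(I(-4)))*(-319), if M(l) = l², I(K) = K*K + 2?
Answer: -92829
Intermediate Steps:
I(K) = 2 + K² (I(K) = K² + 2 = 2 + K²)
(-3*11 + M(I(-4)))*(-319) = (-3*11 + (2 + (-4)²)²)*(-319) = (-33 + (2 + 16)²)*(-319) = (-33 + 18²)*(-319) = (-33 + 324)*(-319) = 291*(-319) = -92829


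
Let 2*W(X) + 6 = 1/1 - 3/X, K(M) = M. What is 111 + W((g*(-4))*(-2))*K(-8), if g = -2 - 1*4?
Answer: 523/4 ≈ 130.75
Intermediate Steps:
g = -6 (g = -2 - 4 = -6)
W(X) = -5/2 - 3/(2*X) (W(X) = -3 + (1/1 - 3/X)/2 = -3 + (1*1 - 3/X)/2 = -3 + (1 - 3/X)/2 = -3 + (½ - 3/(2*X)) = -5/2 - 3/(2*X))
111 + W((g*(-4))*(-2))*K(-8) = 111 + ((-3 - 5*(-6*(-4))*(-2))/(2*((-6*(-4)*(-2)))))*(-8) = 111 + ((-3 - 120*(-2))/(2*((24*(-2)))))*(-8) = 111 + ((½)*(-3 - 5*(-48))/(-48))*(-8) = 111 + ((½)*(-1/48)*(-3 + 240))*(-8) = 111 + ((½)*(-1/48)*237)*(-8) = 111 - 79/32*(-8) = 111 + 79/4 = 523/4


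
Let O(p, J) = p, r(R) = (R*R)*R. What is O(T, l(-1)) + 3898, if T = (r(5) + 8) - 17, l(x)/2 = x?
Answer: 4014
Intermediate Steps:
r(R) = R³ (r(R) = R²*R = R³)
l(x) = 2*x
T = 116 (T = (5³ + 8) - 17 = (125 + 8) - 17 = 133 - 17 = 116)
O(T, l(-1)) + 3898 = 116 + 3898 = 4014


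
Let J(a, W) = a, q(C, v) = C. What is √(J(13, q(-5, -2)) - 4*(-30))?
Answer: √133 ≈ 11.533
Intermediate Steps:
√(J(13, q(-5, -2)) - 4*(-30)) = √(13 - 4*(-30)) = √(13 + 120) = √133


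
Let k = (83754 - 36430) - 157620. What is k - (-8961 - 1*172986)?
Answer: 71651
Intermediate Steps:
k = -110296 (k = 47324 - 157620 = -110296)
k - (-8961 - 1*172986) = -110296 - (-8961 - 1*172986) = -110296 - (-8961 - 172986) = -110296 - 1*(-181947) = -110296 + 181947 = 71651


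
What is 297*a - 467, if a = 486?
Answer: 143875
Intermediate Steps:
297*a - 467 = 297*486 - 467 = 144342 - 467 = 143875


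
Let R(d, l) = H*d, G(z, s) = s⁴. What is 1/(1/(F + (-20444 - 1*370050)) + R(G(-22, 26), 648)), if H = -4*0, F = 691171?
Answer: 300677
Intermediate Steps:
H = 0
R(d, l) = 0 (R(d, l) = 0*d = 0)
1/(1/(F + (-20444 - 1*370050)) + R(G(-22, 26), 648)) = 1/(1/(691171 + (-20444 - 1*370050)) + 0) = 1/(1/(691171 + (-20444 - 370050)) + 0) = 1/(1/(691171 - 390494) + 0) = 1/(1/300677 + 0) = 1/(1/300677) = 300677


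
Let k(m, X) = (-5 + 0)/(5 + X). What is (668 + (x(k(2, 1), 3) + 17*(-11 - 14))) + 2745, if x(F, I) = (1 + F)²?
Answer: 107569/36 ≈ 2988.0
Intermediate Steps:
k(m, X) = -5/(5 + X)
(668 + (x(k(2, 1), 3) + 17*(-11 - 14))) + 2745 = (668 + ((1 - 5/(5 + 1))² + 17*(-11 - 14))) + 2745 = (668 + ((1 - 5/6)² + 17*(-25))) + 2745 = (668 + ((1 - 5*⅙)² - 425)) + 2745 = (668 + ((1 - ⅚)² - 425)) + 2745 = (668 + ((⅙)² - 425)) + 2745 = (668 + (1/36 - 425)) + 2745 = (668 - 15299/36) + 2745 = 8749/36 + 2745 = 107569/36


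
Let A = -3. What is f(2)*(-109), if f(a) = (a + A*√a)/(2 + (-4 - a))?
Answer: 109/2 - 327*√2/4 ≈ -61.112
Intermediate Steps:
f(a) = (a - 3*√a)/(-2 - a) (f(a) = (a - 3*√a)/(2 + (-4 - a)) = (a - 3*√a)/(-2 - a))
f(2)*(-109) = ((-1*2 + 3*√2)/(2 + 2))*(-109) = ((-2 + 3*√2)/4)*(-109) = (-½ + 3*√2/4)*(-109) = 109/2 - 327*√2/4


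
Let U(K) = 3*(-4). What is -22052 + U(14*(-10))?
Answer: -22064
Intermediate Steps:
U(K) = -12
-22052 + U(14*(-10)) = -22052 - 12 = -22064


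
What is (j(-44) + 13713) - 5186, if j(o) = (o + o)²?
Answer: 16271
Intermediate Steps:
j(o) = 4*o² (j(o) = (2*o)² = 4*o²)
(j(-44) + 13713) - 5186 = (4*(-44)² + 13713) - 5186 = (4*1936 + 13713) - 5186 = (7744 + 13713) - 5186 = 21457 - 5186 = 16271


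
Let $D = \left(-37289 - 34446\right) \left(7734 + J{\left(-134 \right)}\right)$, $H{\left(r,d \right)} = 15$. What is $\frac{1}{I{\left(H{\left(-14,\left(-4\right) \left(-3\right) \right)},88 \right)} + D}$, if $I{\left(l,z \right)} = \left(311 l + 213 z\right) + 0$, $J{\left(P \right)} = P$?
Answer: $- \frac{1}{545162591} \approx -1.8343 \cdot 10^{-9}$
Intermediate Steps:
$I{\left(l,z \right)} = 213 z + 311 l$ ($I{\left(l,z \right)} = \left(213 z + 311 l\right) + 0 = 213 z + 311 l$)
$D = -545186000$ ($D = \left(-37289 - 34446\right) \left(7734 - 134\right) = \left(-71735\right) 7600 = -545186000$)
$\frac{1}{I{\left(H{\left(-14,\left(-4\right) \left(-3\right) \right)},88 \right)} + D} = \frac{1}{\left(213 \cdot 88 + 311 \cdot 15\right) - 545186000} = \frac{1}{\left(18744 + 4665\right) - 545186000} = \frac{1}{23409 - 545186000} = \frac{1}{-545162591} = - \frac{1}{545162591}$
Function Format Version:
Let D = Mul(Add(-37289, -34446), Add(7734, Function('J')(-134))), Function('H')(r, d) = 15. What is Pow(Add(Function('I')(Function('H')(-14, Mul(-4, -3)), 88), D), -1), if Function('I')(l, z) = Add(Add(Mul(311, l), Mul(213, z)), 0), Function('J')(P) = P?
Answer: Rational(-1, 545162591) ≈ -1.8343e-9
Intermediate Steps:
Function('I')(l, z) = Add(Mul(213, z), Mul(311, l)) (Function('I')(l, z) = Add(Add(Mul(213, z), Mul(311, l)), 0) = Add(Mul(213, z), Mul(311, l)))
D = -545186000 (D = Mul(Add(-37289, -34446), Add(7734, -134)) = Mul(-71735, 7600) = -545186000)
Pow(Add(Function('I')(Function('H')(-14, Mul(-4, -3)), 88), D), -1) = Pow(Add(Add(Mul(213, 88), Mul(311, 15)), -545186000), -1) = Pow(Add(Add(18744, 4665), -545186000), -1) = Pow(Add(23409, -545186000), -1) = Pow(-545162591, -1) = Rational(-1, 545162591)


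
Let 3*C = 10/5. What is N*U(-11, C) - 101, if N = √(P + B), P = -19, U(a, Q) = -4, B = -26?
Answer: -101 - 12*I*√5 ≈ -101.0 - 26.833*I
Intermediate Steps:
C = ⅔ (C = (10/5)/3 = (10*(⅕))/3 = (⅓)*2 = ⅔ ≈ 0.66667)
N = 3*I*√5 (N = √(-19 - 26) = √(-45) = 3*I*√5 ≈ 6.7082*I)
N*U(-11, C) - 101 = (3*I*√5)*(-4) - 101 = -12*I*√5 - 101 = -101 - 12*I*√5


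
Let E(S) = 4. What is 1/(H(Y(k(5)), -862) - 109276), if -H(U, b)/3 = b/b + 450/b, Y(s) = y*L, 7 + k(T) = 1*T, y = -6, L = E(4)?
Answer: -431/47098574 ≈ -9.1510e-6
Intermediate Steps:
L = 4
k(T) = -7 + T (k(T) = -7 + 1*T = -7 + T)
Y(s) = -24 (Y(s) = -6*4 = -24)
H(U, b) = -3 - 1350/b (H(U, b) = -3*(b/b + 450/b) = -3*(1 + 450/b) = -3 - 1350/b)
1/(H(Y(k(5)), -862) - 109276) = 1/((-3 - 1350/(-862)) - 109276) = 1/((-3 - 1350*(-1/862)) - 109276) = 1/((-3 + 675/431) - 109276) = 1/(-618/431 - 109276) = 1/(-47098574/431) = -431/47098574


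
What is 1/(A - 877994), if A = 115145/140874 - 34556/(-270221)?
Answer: -38067113154/33422660963894087 ≈ -1.1390e-6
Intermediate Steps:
A = 35982638989/38067113154 (A = 115145*(1/140874) - 34556*(-1/270221) = 115145/140874 + 34556/270221 = 35982638989/38067113154 ≈ 0.94524)
1/(A - 877994) = 1/(35982638989/38067113154 - 877994) = 1/(-33422660963894087/38067113154) = -38067113154/33422660963894087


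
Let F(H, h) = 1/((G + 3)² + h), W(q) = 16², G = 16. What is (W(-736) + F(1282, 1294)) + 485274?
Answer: 803552151/1655 ≈ 4.8553e+5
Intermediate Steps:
W(q) = 256
F(H, h) = 1/(361 + h) (F(H, h) = 1/((16 + 3)² + h) = 1/(19² + h) = 1/(361 + h))
(W(-736) + F(1282, 1294)) + 485274 = (256 + 1/(361 + 1294)) + 485274 = (256 + 1/1655) + 485274 = 423681/1655 + 485274 = 803552151/1655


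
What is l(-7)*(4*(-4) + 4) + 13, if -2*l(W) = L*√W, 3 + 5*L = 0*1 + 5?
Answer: 13 + 12*I*√7/5 ≈ 13.0 + 6.3498*I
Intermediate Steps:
L = ⅖ (L = -⅗ + (0*1 + 5)/5 = -⅗ + (0 + 5)/5 = -⅗ + (⅕)*5 = -⅗ + 1 = ⅖ ≈ 0.40000)
l(W) = -√W/5
l(-7)*(4*(-4) + 4) + 13 = (-I*√7/5)*(4*(-4) + 4) + 13 = (-I*√7/5)*(-16 + 4) + 13 = -I*√7/5*(-12) + 13 = 12*I*√7/5 + 13 = 13 + 12*I*√7/5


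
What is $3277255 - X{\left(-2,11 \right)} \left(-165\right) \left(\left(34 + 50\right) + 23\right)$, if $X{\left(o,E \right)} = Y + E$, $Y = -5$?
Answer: $3383185$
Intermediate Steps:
$X{\left(o,E \right)} = -5 + E$
$3277255 - X{\left(-2,11 \right)} \left(-165\right) \left(\left(34 + 50\right) + 23\right) = 3277255 - \left(-5 + 11\right) \left(-165\right) \left(\left(34 + 50\right) + 23\right) = 3277255 - 6 \left(-165\right) \left(84 + 23\right) = 3277255 - \left(-990\right) 107 = 3277255 - -105930 = 3277255 + 105930 = 3383185$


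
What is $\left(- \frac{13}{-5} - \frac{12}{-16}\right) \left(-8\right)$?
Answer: $- \frac{134}{5} \approx -26.8$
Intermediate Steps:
$\left(- \frac{13}{-5} - \frac{12}{-16}\right) \left(-8\right) = \left(\left(-13\right) \left(- \frac{1}{5}\right) - - \frac{3}{4}\right) \left(-8\right) = \left(\frac{13}{5} + \frac{3}{4}\right) \left(-8\right) = \frac{67}{20} \left(-8\right) = - \frac{134}{5}$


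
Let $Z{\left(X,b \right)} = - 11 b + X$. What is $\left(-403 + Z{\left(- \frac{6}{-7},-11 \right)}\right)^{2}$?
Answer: $\frac{3873024}{49} \approx 79041.0$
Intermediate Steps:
$Z{\left(X,b \right)} = X - 11 b$
$\left(-403 + Z{\left(- \frac{6}{-7},-11 \right)}\right)^{2} = \left(-403 - \left(-121 + \frac{6}{-7}\right)\right)^{2} = \left(-403 + \left(\left(-6\right) \left(- \frac{1}{7}\right) + 121\right)\right)^{2} = \left(-403 + \left(\frac{6}{7} + 121\right)\right)^{2} = \left(-403 + \frac{853}{7}\right)^{2} = \left(- \frac{1968}{7}\right)^{2} = \frac{3873024}{49}$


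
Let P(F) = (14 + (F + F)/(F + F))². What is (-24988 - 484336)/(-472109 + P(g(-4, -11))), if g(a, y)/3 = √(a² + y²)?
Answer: 127331/117971 ≈ 1.0793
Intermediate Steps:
g(a, y) = 3*√(a² + y²)
P(F) = 225 (P(F) = (14 + (2*F)/((2*F)))² = (14 + (2*F)*(1/(2*F)))² = (14 + 1)² = 15² = 225)
(-24988 - 484336)/(-472109 + P(g(-4, -11))) = (-24988 - 484336)/(-472109 + 225) = -509324/(-471884) = -509324*(-1/471884) = 127331/117971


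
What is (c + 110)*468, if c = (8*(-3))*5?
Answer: -4680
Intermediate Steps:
c = -120 (c = -24*5 = -120)
(c + 110)*468 = (-120 + 110)*468 = -10*468 = -4680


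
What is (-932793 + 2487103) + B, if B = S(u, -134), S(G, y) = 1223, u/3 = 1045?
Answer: 1555533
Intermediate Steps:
u = 3135 (u = 3*1045 = 3135)
B = 1223
(-932793 + 2487103) + B = (-932793 + 2487103) + 1223 = 1554310 + 1223 = 1555533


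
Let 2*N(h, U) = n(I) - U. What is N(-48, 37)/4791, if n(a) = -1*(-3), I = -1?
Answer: -17/4791 ≈ -0.0035483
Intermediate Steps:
n(a) = 3
N(h, U) = 3/2 - U/2 (N(h, U) = (3 - U)/2 = 3/2 - U/2)
N(-48, 37)/4791 = (3/2 - ½*37)/4791 = (3/2 - 37/2)*(1/4791) = -17*1/4791 = -17/4791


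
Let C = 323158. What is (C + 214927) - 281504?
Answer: 256581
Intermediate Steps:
(C + 214927) - 281504 = (323158 + 214927) - 281504 = 538085 - 281504 = 256581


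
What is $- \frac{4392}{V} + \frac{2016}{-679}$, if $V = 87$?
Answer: $- \frac{150360}{2813} \approx -53.452$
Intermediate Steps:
$- \frac{4392}{V} + \frac{2016}{-679} = - \frac{4392}{87} + \frac{2016}{-679} = \left(-4392\right) \frac{1}{87} + 2016 \left(- \frac{1}{679}\right) = - \frac{1464}{29} - \frac{288}{97} = - \frac{150360}{2813}$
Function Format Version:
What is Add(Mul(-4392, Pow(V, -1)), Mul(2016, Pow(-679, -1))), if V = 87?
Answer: Rational(-150360, 2813) ≈ -53.452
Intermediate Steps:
Add(Mul(-4392, Pow(V, -1)), Mul(2016, Pow(-679, -1))) = Add(Mul(-4392, Pow(87, -1)), Mul(2016, Pow(-679, -1))) = Add(Mul(-4392, Rational(1, 87)), Mul(2016, Rational(-1, 679))) = Add(Rational(-1464, 29), Rational(-288, 97)) = Rational(-150360, 2813)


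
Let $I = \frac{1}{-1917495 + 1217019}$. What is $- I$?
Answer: $\frac{1}{700476} \approx 1.4276 \cdot 10^{-6}$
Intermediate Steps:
$I = - \frac{1}{700476}$ ($I = \frac{1}{-700476} = - \frac{1}{700476} \approx -1.4276 \cdot 10^{-6}$)
$- I = \left(-1\right) \left(- \frac{1}{700476}\right) = \frac{1}{700476}$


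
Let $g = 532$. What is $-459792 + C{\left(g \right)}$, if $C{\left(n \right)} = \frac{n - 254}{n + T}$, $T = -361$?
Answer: $- \frac{78624154}{171} \approx -4.5979 \cdot 10^{5}$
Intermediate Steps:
$C{\left(n \right)} = \frac{-254 + n}{-361 + n}$ ($C{\left(n \right)} = \frac{n - 254}{n - 361} = \frac{-254 + n}{-361 + n}$)
$-459792 + C{\left(g \right)} = -459792 + \frac{-254 + 532}{-361 + 532} = -459792 + \frac{1}{171} \cdot 278 = -459792 + \frac{278}{171} = - \frac{78624154}{171}$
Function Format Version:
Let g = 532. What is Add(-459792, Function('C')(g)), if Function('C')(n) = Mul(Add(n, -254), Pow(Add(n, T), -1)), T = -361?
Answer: Rational(-78624154, 171) ≈ -4.5979e+5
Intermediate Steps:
Function('C')(n) = Mul(Pow(Add(-361, n), -1), Add(-254, n)) (Function('C')(n) = Mul(Add(n, -254), Pow(Add(n, -361), -1)) = Mul(Add(-254, n), Pow(Add(-361, n), -1)) = Mul(Pow(Add(-361, n), -1), Add(-254, n)))
Add(-459792, Function('C')(g)) = Add(-459792, Mul(Pow(Add(-361, 532), -1), Add(-254, 532))) = Add(-459792, Mul(Pow(171, -1), 278)) = Add(-459792, Mul(Rational(1, 171), 278)) = Add(-459792, Rational(278, 171)) = Rational(-78624154, 171)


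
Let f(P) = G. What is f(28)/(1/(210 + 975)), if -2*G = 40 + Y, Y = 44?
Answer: -49770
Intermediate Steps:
G = -42 (G = -(40 + 44)/2 = -½*84 = -42)
f(P) = -42
f(28)/(1/(210 + 975)) = -42/(1/(210 + 975)) = -42/(1/1185) = -42/1/1185 = -42*1185 = -49770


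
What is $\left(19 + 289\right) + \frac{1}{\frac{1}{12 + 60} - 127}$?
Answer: $\frac{2815972}{9143} \approx 307.99$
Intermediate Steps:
$\left(19 + 289\right) + \frac{1}{\frac{1}{12 + 60} - 127} = 308 + \frac{1}{\frac{1}{72} - 127} = 308 + \frac{1}{- \frac{9143}{72}} = 308 - \frac{72}{9143} = \frac{2815972}{9143}$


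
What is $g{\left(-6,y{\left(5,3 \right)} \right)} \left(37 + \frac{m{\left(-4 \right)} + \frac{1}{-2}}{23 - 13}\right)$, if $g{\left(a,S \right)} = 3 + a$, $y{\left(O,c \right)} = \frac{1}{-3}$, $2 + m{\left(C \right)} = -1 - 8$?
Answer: $- \frac{2151}{20} \approx -107.55$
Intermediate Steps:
$m{\left(C \right)} = -11$ ($m{\left(C \right)} = -2 - 9 = -11$)
$y{\left(O,c \right)} = - \frac{1}{3}$
$g{\left(-6,y{\left(5,3 \right)} \right)} \left(37 + \frac{m{\left(-4 \right)} + \frac{1}{-2}}{23 - 13}\right) = \left(3 - 6\right) \left(37 + \frac{-11 + \frac{1}{-2}}{23 - 13}\right) = - 3 \left(37 + \frac{-11 - \frac{1}{2}}{10}\right) = - 3 \left(37 - \frac{23}{20}\right) = \left(-3\right) \frac{717}{20} = - \frac{2151}{20}$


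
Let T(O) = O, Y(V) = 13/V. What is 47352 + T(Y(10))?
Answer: 473533/10 ≈ 47353.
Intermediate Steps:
47352 + T(Y(10)) = 47352 + 13/10 = 473533/10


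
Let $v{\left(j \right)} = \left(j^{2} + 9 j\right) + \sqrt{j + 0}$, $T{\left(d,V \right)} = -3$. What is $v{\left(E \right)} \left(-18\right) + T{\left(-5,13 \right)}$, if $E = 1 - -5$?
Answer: $-1623 - 18 \sqrt{6} \approx -1667.1$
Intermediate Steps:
$E = 6$ ($E = 1 + 5 = 6$)
$v{\left(j \right)} = \sqrt{j} + j^{2} + 9 j$ ($v{\left(j \right)} = \left(j^{2} + 9 j\right) + \sqrt{j} = \sqrt{j} + j^{2} + 9 j$)
$v{\left(E \right)} \left(-18\right) + T{\left(-5,13 \right)} = \left(\sqrt{6} + 6^{2} + 9 \cdot 6\right) \left(-18\right) - 3 = \left(\sqrt{6} + 36 + 54\right) \left(-18\right) - 3 = \left(90 + \sqrt{6}\right) \left(-18\right) - 3 = \left(-1620 - 18 \sqrt{6}\right) - 3 = -1623 - 18 \sqrt{6}$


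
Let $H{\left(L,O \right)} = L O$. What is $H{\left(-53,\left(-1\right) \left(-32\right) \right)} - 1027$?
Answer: $-2723$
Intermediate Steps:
$H{\left(-53,\left(-1\right) \left(-32\right) \right)} - 1027 = - 53 \left(\left(-1\right) \left(-32\right)\right) - 1027 = \left(-53\right) 32 - 1027 = -1696 - 1027 = -2723$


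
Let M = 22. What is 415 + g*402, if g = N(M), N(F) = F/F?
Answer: 817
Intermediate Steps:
N(F) = 1
g = 1
415 + g*402 = 415 + 1*402 = 415 + 402 = 817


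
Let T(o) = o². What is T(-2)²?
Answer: 16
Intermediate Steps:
T(-2)² = ((-2)²)² = 4² = 16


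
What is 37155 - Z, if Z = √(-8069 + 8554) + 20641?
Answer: 16514 - √485 ≈ 16492.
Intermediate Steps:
Z = 20641 + √485 (Z = √485 + 20641 = 20641 + √485 ≈ 20663.)
37155 - Z = 37155 - (20641 + √485) = 37155 + (-20641 - √485) = 16514 - √485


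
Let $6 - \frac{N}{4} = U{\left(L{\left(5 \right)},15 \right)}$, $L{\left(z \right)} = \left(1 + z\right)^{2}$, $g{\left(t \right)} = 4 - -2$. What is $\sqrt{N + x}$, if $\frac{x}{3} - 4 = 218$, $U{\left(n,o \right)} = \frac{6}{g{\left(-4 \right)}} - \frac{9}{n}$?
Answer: $\sqrt{687} \approx 26.211$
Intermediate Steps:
$g{\left(t \right)} = 6$ ($g{\left(t \right)} = 4 + 2 = 6$)
$U{\left(n,o \right)} = 1 - \frac{9}{n}$ ($U{\left(n,o \right)} = \frac{6}{6} - \frac{9}{n} = 6 \cdot \frac{1}{6} - \frac{9}{n} = 1 - \frac{9}{n}$)
$x = 666$ ($x = 12 + 3 \cdot 218 = 12 + 654 = 666$)
$N = 21$ ($N = 24 - 4 \frac{-9 + \left(1 + 5\right)^{2}}{\left(1 + 5\right)^{2}} = 24 - 4 \frac{-9 + 6^{2}}{6^{2}} = 24 - 4 \frac{-9 + 36}{36} = 24 - 4 \cdot \frac{1}{36} \cdot 27 = 24 - 3 = 21$)
$\sqrt{N + x} = \sqrt{21 + 666} = \sqrt{687}$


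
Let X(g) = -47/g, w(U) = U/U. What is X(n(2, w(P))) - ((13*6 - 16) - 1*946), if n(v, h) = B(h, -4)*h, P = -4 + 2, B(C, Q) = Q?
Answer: 3583/4 ≈ 895.75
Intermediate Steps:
P = -2
w(U) = 1
n(v, h) = -4*h
X(n(2, w(P))) - ((13*6 - 16) - 1*946) = -47/((-4*1)) - ((13*6 - 16) - 1*946) = -47/(-4) - ((78 - 16) - 946) = -47*(-¼) - (62 - 946) = 47/4 - 1*(-884) = 47/4 + 884 = 3583/4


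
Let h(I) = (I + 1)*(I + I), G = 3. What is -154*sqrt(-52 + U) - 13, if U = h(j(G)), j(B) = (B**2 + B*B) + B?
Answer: -13 - 308*sqrt(218) ≈ -4560.6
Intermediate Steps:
j(B) = B + 2*B**2 (j(B) = (B**2 + B**2) + B = 2*B**2 + B = B + 2*B**2)
h(I) = 2*I*(1 + I) (h(I) = (1 + I)*(2*I) = 2*I*(1 + I))
U = 924 (U = 2*(3*(1 + 2*3))*(1 + 3*(1 + 2*3)) = 2*(3*(1 + 6))*(1 + 3*(1 + 6)) = 2*(3*7)*(1 + 3*7) = 2*21*(1 + 21) = 2*21*22 = 924)
-154*sqrt(-52 + U) - 13 = -154*sqrt(-52 + 924) - 13 = -308*sqrt(218) - 13 = -13 - 308*sqrt(218)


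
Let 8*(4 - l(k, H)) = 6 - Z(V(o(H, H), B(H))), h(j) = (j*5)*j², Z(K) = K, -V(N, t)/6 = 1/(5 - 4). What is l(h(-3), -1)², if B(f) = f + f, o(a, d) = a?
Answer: 25/4 ≈ 6.2500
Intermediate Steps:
B(f) = 2*f
V(N, t) = -6 (V(N, t) = -6/(5 - 4) = -6/1 = -6*1 = -6)
h(j) = 5*j³ (h(j) = (5*j)*j² = 5*j³)
l(k, H) = 5/2 (l(k, H) = 4 - (6 - 1*(-6))/8 = 4 - (6 + 6)/8 = 4 - ⅛*12 = 4 - 3/2 = 5/2)
l(h(-3), -1)² = (5/2)² = 25/4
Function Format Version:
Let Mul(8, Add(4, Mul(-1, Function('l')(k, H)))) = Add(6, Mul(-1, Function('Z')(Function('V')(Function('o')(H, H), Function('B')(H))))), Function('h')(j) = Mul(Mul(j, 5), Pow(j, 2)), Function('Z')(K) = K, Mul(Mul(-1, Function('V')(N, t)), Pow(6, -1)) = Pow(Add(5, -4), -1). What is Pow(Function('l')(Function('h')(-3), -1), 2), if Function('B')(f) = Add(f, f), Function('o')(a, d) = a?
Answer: Rational(25, 4) ≈ 6.2500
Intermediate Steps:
Function('B')(f) = Mul(2, f)
Function('V')(N, t) = -6 (Function('V')(N, t) = Mul(-6, Pow(Add(5, -4), -1)) = Mul(-6, Pow(1, -1)) = Mul(-6, 1) = -6)
Function('h')(j) = Mul(5, Pow(j, 3)) (Function('h')(j) = Mul(Mul(5, j), Pow(j, 2)) = Mul(5, Pow(j, 3)))
Function('l')(k, H) = Rational(5, 2) (Function('l')(k, H) = Add(4, Mul(Rational(-1, 8), Add(6, Mul(-1, -6)))) = Add(4, Mul(Rational(-1, 8), Add(6, 6))) = Add(4, Mul(Rational(-1, 8), 12)) = Add(4, Rational(-3, 2)) = Rational(5, 2))
Pow(Function('l')(Function('h')(-3), -1), 2) = Pow(Rational(5, 2), 2) = Rational(25, 4)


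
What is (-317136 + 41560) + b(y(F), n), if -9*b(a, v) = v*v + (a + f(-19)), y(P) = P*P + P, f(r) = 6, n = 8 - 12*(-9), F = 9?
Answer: -2493736/9 ≈ -2.7708e+5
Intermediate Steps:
n = 116 (n = 8 + 108 = 116)
y(P) = P + P² (y(P) = P² + P = P + P²)
b(a, v) = -⅔ - a/9 - v²/9 (b(a, v) = -(v*v + (a + 6))/9 = -(v² + (6 + a))/9 = -(6 + a + v²)/9 = -⅔ - a/9 - v²/9)
(-317136 + 41560) + b(y(F), n) = (-317136 + 41560) + (-⅔ - (1 + 9) - ⅑*116²) = -275576 + (-⅔ - 10 - ⅑*13456) = -275576 + (-⅔ - ⅑*90 - 13456/9) = -275576 + (-⅔ - 10 - 13456/9) = -275576 - 13552/9 = -2493736/9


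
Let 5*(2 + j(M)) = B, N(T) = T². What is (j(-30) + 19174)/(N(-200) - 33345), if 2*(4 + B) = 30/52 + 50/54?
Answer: 134582879/46718100 ≈ 2.8807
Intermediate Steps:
B = -4561/1404 (B = -4 + (30/52 + 50/54)/2 = -4 + (30*(1/52) + 50*(1/54))/2 = -4 + (15/26 + 25/27)/2 = -4 + (½)*(1055/702) = -4 + 1055/1404 = -4561/1404 ≈ -3.2486)
j(M) = -18601/7020 (j(M) = -2 + (⅕)*(-4561/1404) = -2 - 4561/7020 = -18601/7020)
(j(-30) + 19174)/(N(-200) - 33345) = (-18601/7020 + 19174)/((-200)² - 33345) = 134582879/(7020*(40000 - 33345)) = (134582879/7020)/6655 = (134582879/7020)*(1/6655) = 134582879/46718100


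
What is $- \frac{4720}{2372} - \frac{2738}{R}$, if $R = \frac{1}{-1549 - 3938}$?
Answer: $\frac{8908878578}{593} \approx 1.5023 \cdot 10^{7}$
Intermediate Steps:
$R = - \frac{1}{5487}$ ($R = \frac{1}{-5487} = - \frac{1}{5487} \approx -0.00018225$)
$- \frac{4720}{2372} - \frac{2738}{R} = - \frac{4720}{2372} - \frac{2738}{- \frac{1}{5487}} = \left(-4720\right) \frac{1}{2372} - -15023406 = - \frac{1180}{593} + 15023406 = \frac{8908878578}{593}$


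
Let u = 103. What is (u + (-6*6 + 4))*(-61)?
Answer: -4331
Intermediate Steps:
(u + (-6*6 + 4))*(-61) = (103 + (-6*6 + 4))*(-61) = (103 + (-36 + 4))*(-61) = (103 - 32)*(-61) = 71*(-61) = -4331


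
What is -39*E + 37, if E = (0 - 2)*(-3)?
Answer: -197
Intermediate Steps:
E = 6 (E = -2*(-3) = 6)
-39*E + 37 = -39*6 + 37 = -234 + 37 = -197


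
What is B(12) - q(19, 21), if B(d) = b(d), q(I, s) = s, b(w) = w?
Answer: -9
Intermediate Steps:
B(d) = d
B(12) - q(19, 21) = 12 - 1*21 = 12 - 21 = -9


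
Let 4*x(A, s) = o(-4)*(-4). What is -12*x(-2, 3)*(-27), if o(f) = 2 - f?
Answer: -1944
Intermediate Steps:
x(A, s) = -6 (x(A, s) = ((2 - 1*(-4))*(-4))/4 = ((2 + 4)*(-4))/4 = (6*(-4))/4 = (¼)*(-24) = -6)
-12*x(-2, 3)*(-27) = -12*(-6)*(-27) = 72*(-27) = -1944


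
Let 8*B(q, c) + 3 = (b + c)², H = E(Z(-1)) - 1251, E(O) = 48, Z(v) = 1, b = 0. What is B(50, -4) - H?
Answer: 9637/8 ≈ 1204.6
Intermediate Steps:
H = -1203 (H = 48 - 1251 = -1203)
B(q, c) = -3/8 + c²/8 (B(q, c) = -3/8 + (0 + c)²/8 = -3/8 + c²/8)
B(50, -4) - H = (-3/8 + (⅛)*(-4)²) - 1*(-1203) = (-3/8 + (⅛)*16) + 1203 = (-3/8 + 2) + 1203 = 13/8 + 1203 = 9637/8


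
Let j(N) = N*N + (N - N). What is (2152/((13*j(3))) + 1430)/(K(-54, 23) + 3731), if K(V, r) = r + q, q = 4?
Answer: 84731/219843 ≈ 0.38542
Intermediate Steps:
j(N) = N² (j(N) = N² + 0 = N²)
K(V, r) = 4 + r (K(V, r) = r + 4 = 4 + r)
(2152/((13*j(3))) + 1430)/(K(-54, 23) + 3731) = (2152/((13*3²)) + 1430)/((4 + 23) + 3731) = (2152/((13*9)) + 1430)/(27 + 3731) = (2152/117 + 1430)/3758 = (2152*(1/117) + 1430)*(1/3758) = (2152/117 + 1430)*(1/3758) = (169462/117)*(1/3758) = 84731/219843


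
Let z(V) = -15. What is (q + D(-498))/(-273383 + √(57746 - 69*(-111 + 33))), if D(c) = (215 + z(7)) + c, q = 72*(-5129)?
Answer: 101038529438/74738201561 + 739172*√15782/74738201561 ≈ 1.3531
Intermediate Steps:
q = -369288
D(c) = 200 + c (D(c) = (215 - 15) + c = 200 + c)
(q + D(-498))/(-273383 + √(57746 - 69*(-111 + 33))) = (-369288 + (200 - 498))/(-273383 + √(57746 - 69*(-111 + 33))) = (-369288 - 298)/(-273383 + √(57746 - 69*(-78))) = -369586/(-273383 + √(57746 + 5382)) = -369586/(-273383 + √63128) = -369586/(-273383 + 2*√15782)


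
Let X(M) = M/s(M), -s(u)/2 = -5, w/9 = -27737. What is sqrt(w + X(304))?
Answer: I*sqrt(6240065)/5 ≈ 499.6*I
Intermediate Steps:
w = -249633 (w = 9*(-27737) = -249633)
s(u) = 10 (s(u) = -2*(-5) = 10)
X(M) = M/10
sqrt(w + X(304)) = sqrt(-249633 + (1/10)*304) = sqrt(-249633 + 152/5) = sqrt(-1248013/5) = I*sqrt(6240065)/5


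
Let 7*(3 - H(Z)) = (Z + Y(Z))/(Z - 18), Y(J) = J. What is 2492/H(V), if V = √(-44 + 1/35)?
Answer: 57582644/68599 - 69776*I*√665/68599 ≈ 839.41 - 26.23*I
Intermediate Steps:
V = 9*I*√665/35 (V = √(-44 + 1/35) = √(-1539/35) = 9*I*√665/35 ≈ 6.6311*I)
H(Z) = 3 - 2*Z/(7*(-18 + Z)) (H(Z) = 3 - (Z + Z)/(7*(Z - 18)) = 3 - 2*Z/(7*(-18 + Z)))
2492/H(V) = 2492/(((-378 + 19*(9*I*√665/35))/(7*(-18 + 9*I*√665/35)))) = 2492/(((-378 + 171*I*√665/35)/(7*(-18 + 9*I*√665/35)))) = 2492*(7*(-18 + 9*I*√665/35)/(-378 + 171*I*√665/35)) = 17444*(-18 + 9*I*√665/35)/(-378 + 171*I*√665/35)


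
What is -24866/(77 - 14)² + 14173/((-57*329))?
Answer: -24884035/3544317 ≈ -7.0208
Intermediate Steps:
-24866/(77 - 14)² + 14173/((-57*329)) = -24866/(63²) + 14173/(-18753) = -24866/3969 + 14173*(-1/18753) = -24866*1/3969 - 14173/18753 = -24866/3969 - 14173/18753 = -24884035/3544317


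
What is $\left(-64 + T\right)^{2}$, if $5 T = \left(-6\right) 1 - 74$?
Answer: $6400$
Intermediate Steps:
$T = -16$ ($T = \frac{\left(-6\right) 1 - 74}{5} = \frac{-6 - 74}{5} = \frac{1}{5} \left(-80\right) = -16$)
$\left(-64 + T\right)^{2} = \left(-64 - 16\right)^{2} = \left(-80\right)^{2} = 6400$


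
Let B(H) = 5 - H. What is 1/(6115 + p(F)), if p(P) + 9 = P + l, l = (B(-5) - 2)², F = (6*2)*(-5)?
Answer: 1/6110 ≈ 0.00016367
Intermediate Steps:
F = -60 (F = 12*(-5) = -60)
l = 64 (l = ((5 - 1*(-5)) - 2)² = ((5 + 5) - 2)² = (10 - 2)² = 8² = 64)
p(P) = 55 + P (p(P) = -9 + (P + 64) = -9 + (64 + P) = 55 + P)
1/(6115 + p(F)) = 1/(6115 + (55 - 60)) = 1/(6115 - 5) = 1/6110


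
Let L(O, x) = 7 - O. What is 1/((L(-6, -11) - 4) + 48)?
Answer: 1/57 ≈ 0.017544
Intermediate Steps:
1/((L(-6, -11) - 4) + 48) = 1/(((7 - 1*(-6)) - 4) + 48) = 1/(((7 + 6) - 4) + 48) = 1/((13 - 4) + 48) = 1/(9 + 48) = 1/57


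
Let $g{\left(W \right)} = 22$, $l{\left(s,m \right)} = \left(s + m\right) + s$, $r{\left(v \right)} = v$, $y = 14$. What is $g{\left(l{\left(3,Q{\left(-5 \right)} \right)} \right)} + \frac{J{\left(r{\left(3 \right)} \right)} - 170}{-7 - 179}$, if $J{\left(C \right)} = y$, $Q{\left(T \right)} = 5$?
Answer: $\frac{708}{31} \approx 22.839$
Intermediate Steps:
$l{\left(s,m \right)} = m + 2 s$ ($l{\left(s,m \right)} = \left(m + s\right) + s = m + 2 s$)
$J{\left(C \right)} = 14$
$g{\left(l{\left(3,Q{\left(-5 \right)} \right)} \right)} + \frac{J{\left(r{\left(3 \right)} \right)} - 170}{-7 - 179} = 22 + \frac{14 - 170}{-7 - 179} = 22 - \frac{156}{-7 - 179} = 22 - \frac{156}{-186} = 22 - - \frac{26}{31} = 22 + \frac{26}{31} = \frac{708}{31}$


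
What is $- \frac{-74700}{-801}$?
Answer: $- \frac{8300}{89} \approx -93.258$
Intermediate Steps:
$- \frac{-74700}{-801} = - \frac{\left(-74700\right) \left(-1\right)}{801} = \left(-1\right) \frac{8300}{89} = - \frac{8300}{89}$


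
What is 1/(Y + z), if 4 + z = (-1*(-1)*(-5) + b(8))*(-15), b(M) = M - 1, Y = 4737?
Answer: 1/4703 ≈ 0.00021263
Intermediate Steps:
b(M) = -1 + M
z = -34 (z = -4 + (-1*(-1)*(-5) + (-1 + 8))*(-15) = -4 + (1*(-5) + 7)*(-15) = -4 + (-5 + 7)*(-15) = -4 + 2*(-15) = -4 - 30 = -34)
1/(Y + z) = 1/(4737 - 34) = 1/4703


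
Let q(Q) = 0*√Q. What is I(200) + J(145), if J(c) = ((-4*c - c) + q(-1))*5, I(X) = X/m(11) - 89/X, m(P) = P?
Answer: -7935979/2200 ≈ -3607.3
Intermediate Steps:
I(X) = -89/X + X/11 (I(X) = X/11 - 89/X = -89/X + X/11)
q(Q) = 0
J(c) = -25*c (J(c) = ((-4*c - c) + 0)*5 = (-5*c + 0)*5 = -5*c*5 = -25*c)
I(200) + J(145) = (-89/200 + (1/11)*200) - 25*145 = (-89*1/200 + 200/11) - 3625 = (-89/200 + 200/11) - 3625 = 39021/2200 - 3625 = -7935979/2200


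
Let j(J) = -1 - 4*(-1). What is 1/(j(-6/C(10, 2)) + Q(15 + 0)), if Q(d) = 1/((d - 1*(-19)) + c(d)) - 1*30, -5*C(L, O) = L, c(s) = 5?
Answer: -39/1052 ≈ -0.037072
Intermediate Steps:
C(L, O) = -L/5
j(J) = 3 (j(J) = -1 + 4 = 3)
Q(d) = -30 + 1/(24 + d) (Q(d) = 1/((d - 1*(-19)) + 5) - 1*30 = 1/((d + 19) + 5) - 30 = 1/((19 + d) + 5) - 30 = 1/(24 + d) - 30 = -30 + 1/(24 + d))
1/(j(-6/C(10, 2)) + Q(15 + 0)) = 1/(3 + (-719 - 30*(15 + 0))/(24 + (15 + 0))) = 1/(3 + (-719 - 30*15)/(24 + 15)) = 1/(3 + (-719 - 450)/39) = 1/(3 + (1/39)*(-1169)) = 1/(3 - 1169/39) = 1/(-1052/39) = -39/1052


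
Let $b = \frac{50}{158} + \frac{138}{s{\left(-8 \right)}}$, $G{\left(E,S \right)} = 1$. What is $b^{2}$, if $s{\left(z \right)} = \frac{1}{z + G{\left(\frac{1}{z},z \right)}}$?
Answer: $\frac{5820011521}{6241} \approx 9.3255 \cdot 10^{5}$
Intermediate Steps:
$s{\left(z \right)} = \frac{1}{1 + z}$ ($s{\left(z \right)} = \frac{1}{z + 1} = \frac{1}{1 + z}$)
$b = - \frac{76289}{79}$ ($b = \frac{50}{158} + \frac{138}{\frac{1}{1 - 8}} = 50 \cdot \frac{1}{158} + \frac{138}{\frac{1}{-7}} = \frac{25}{79} + \frac{138}{- \frac{1}{7}} = \frac{25}{79} + 138 \left(-7\right) = \frac{25}{79} - 966 = - \frac{76289}{79} \approx -965.68$)
$b^{2} = \left(- \frac{76289}{79}\right)^{2} = \frac{5820011521}{6241}$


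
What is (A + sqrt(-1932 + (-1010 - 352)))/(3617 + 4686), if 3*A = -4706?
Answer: -4706/24909 + 3*I*sqrt(366)/8303 ≈ -0.18893 + 0.0069124*I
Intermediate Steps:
A = -4706/3 (A = (1/3)*(-4706) = -4706/3 ≈ -1568.7)
(A + sqrt(-1932 + (-1010 - 352)))/(3617 + 4686) = (-4706/3 + sqrt(-1932 + (-1010 - 352)))/(3617 + 4686) = (-4706/3 + sqrt(-1932 - 1362))/8303 = (-4706/3 + sqrt(-3294))*(1/8303) = (-4706/3 + 3*I*sqrt(366))*(1/8303) = -4706/24909 + 3*I*sqrt(366)/8303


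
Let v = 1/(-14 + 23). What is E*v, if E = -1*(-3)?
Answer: 1/3 ≈ 0.33333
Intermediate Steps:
E = 3
v = 1/9 ≈ 0.11111
E*v = 3*(1/9) = 1/3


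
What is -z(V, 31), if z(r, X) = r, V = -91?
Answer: 91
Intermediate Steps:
-z(V, 31) = -1*(-91) = 91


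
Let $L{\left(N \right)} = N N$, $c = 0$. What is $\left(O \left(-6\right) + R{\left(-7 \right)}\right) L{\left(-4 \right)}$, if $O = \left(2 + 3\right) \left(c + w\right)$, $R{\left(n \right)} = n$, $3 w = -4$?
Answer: $528$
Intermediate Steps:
$w = - \frac{4}{3}$ ($w = \frac{1}{3} \left(-4\right) = - \frac{4}{3} \approx -1.3333$)
$L{\left(N \right)} = N^{2}$
$O = - \frac{20}{3}$ ($O = \left(2 + 3\right) \left(0 - \frac{4}{3}\right) = 5 \left(- \frac{4}{3}\right) = - \frac{20}{3} \approx -6.6667$)
$\left(O \left(-6\right) + R{\left(-7 \right)}\right) L{\left(-4 \right)} = \left(\left(- \frac{20}{3}\right) \left(-6\right) - 7\right) \left(-4\right)^{2} = \left(40 - 7\right) 16 = 33 \cdot 16 = 528$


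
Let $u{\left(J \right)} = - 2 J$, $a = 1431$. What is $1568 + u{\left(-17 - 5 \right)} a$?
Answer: $64532$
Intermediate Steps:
$1568 + u{\left(-17 - 5 \right)} a = 1568 + - 2 \left(-17 - 5\right) 1431 = 1568 + \left(-2\right) \left(-22\right) 1431 = 1568 + 44 \cdot 1431 = 1568 + 62964 = 64532$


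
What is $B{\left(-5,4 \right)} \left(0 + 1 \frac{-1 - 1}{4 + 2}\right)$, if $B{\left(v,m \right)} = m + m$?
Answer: $- \frac{8}{3} \approx -2.6667$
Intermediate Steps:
$B{\left(v,m \right)} = 2 m$
$B{\left(-5,4 \right)} \left(0 + 1 \frac{-1 - 1}{4 + 2}\right) = 2 \cdot 4 \left(0 + 1 \frac{-1 - 1}{4 + 2}\right) = 8 \left(0 + 1 \left(- \frac{2}{6}\right)\right) = 8 \left(0 + 1 \left(\left(-2\right) \frac{1}{6}\right)\right) = 8 \left(0 + 1 \left(- \frac{1}{3}\right)\right) = 8 \left(0 - \frac{1}{3}\right) = 8 \left(- \frac{1}{3}\right) = - \frac{8}{3}$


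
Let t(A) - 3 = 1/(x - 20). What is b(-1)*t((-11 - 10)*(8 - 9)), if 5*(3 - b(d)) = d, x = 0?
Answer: 236/25 ≈ 9.4400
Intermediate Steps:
b(d) = 3 - d/5
t(A) = 59/20 (t(A) = 3 + 1/(0 - 20) = 3 + 1/(-20) = 3 - 1/20 = 59/20)
b(-1)*t((-11 - 10)*(8 - 9)) = (3 - 1/5*(-1))*(59/20) = (3 + 1/5)*(59/20) = (16/5)*(59/20) = 236/25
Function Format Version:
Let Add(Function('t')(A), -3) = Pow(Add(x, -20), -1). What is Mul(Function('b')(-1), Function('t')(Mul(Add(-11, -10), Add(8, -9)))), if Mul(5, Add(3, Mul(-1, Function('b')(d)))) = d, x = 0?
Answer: Rational(236, 25) ≈ 9.4400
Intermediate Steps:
Function('b')(d) = Add(3, Mul(Rational(-1, 5), d))
Function('t')(A) = Rational(59, 20) (Function('t')(A) = Add(3, Pow(Add(0, -20), -1)) = Add(3, Pow(-20, -1)) = Add(3, Rational(-1, 20)) = Rational(59, 20))
Mul(Function('b')(-1), Function('t')(Mul(Add(-11, -10), Add(8, -9)))) = Mul(Add(3, Mul(Rational(-1, 5), -1)), Rational(59, 20)) = Mul(Add(3, Rational(1, 5)), Rational(59, 20)) = Mul(Rational(16, 5), Rational(59, 20)) = Rational(236, 25)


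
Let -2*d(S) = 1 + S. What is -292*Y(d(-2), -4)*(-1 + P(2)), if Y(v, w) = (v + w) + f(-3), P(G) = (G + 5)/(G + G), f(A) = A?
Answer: 2847/2 ≈ 1423.5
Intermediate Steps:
P(G) = (5 + G)/(2*G) (P(G) = (5 + G)/((2*G)) = (5 + G)*(1/(2*G)) = (5 + G)/(2*G))
d(S) = -½ - S/2 (d(S) = -(1 + S)/2 = -½ - S/2)
Y(v, w) = -3 + v + w (Y(v, w) = (v + w) - 3 = -3 + v + w)
-292*Y(d(-2), -4)*(-1 + P(2)) = -292*(-3 + (-½ - ½*(-2)) - 4)*(-1 + (½)*(5 + 2)/2) = -292*(-3 + (-½ + 1) - 4)*(-1 + (½)*(½)*7) = -292*(-3 + ½ - 4)*(-1 + 7/4) = -(-1898)*3/4 = -292*(-39/8) = 2847/2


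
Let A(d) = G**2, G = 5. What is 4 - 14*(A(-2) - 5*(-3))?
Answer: -556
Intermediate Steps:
A(d) = 25 (A(d) = 5**2 = 25)
4 - 14*(A(-2) - 5*(-3)) = 4 - 14*(25 - 5*(-3)) = 4 - 14*(25 + 15) = 4 - 14*40 = 4 - 560 = -556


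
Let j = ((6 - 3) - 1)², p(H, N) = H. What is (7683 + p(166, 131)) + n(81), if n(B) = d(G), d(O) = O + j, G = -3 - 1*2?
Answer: 7848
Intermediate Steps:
j = 4 (j = (3 - 1)² = 2² = 4)
G = -5 (G = -3 - 2 = -5)
d(O) = 4 + O (d(O) = O + 4 = 4 + O)
n(B) = -1 (n(B) = 4 - 5 = -1)
(7683 + p(166, 131)) + n(81) = (7683 + 166) - 1 = 7849 - 1 = 7848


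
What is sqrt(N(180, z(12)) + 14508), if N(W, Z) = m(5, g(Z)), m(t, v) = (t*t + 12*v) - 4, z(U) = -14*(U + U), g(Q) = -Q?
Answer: sqrt(18561) ≈ 136.24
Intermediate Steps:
z(U) = -28*U
m(t, v) = -4 + t**2 + 12*v (m(t, v) = (t**2 + 12*v) - 4 = -4 + t**2 + 12*v)
N(W, Z) = 21 - 12*Z (N(W, Z) = -4 + 5**2 + 12*(-Z) = -4 + 25 - 12*Z = 21 - 12*Z)
sqrt(N(180, z(12)) + 14508) = sqrt((21 - (-336)*12) + 14508) = sqrt((21 - 12*(-336)) + 14508) = sqrt((21 + 4032) + 14508) = sqrt(4053 + 14508) = sqrt(18561)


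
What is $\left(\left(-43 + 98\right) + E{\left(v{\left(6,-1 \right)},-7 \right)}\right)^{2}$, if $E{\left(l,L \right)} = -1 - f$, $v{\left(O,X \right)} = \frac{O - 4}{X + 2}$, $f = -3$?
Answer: $3249$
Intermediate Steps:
$v{\left(O,X \right)} = \frac{-4 + O}{2 + X}$
$E{\left(l,L \right)} = 2$ ($E{\left(l,L \right)} = -1 - -3 = -1 + 3 = 2$)
$\left(\left(-43 + 98\right) + E{\left(v{\left(6,-1 \right)},-7 \right)}\right)^{2} = \left(\left(-43 + 98\right) + 2\right)^{2} = \left(55 + 2\right)^{2} = 57^{2} = 3249$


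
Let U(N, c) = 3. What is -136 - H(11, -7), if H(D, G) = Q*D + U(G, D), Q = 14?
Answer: -293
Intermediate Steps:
H(D, G) = 3 + 14*D (H(D, G) = 14*D + 3 = 3 + 14*D)
-136 - H(11, -7) = -136 - (3 + 14*11) = -136 - (3 + 154) = -136 - 1*157 = -136 - 157 = -293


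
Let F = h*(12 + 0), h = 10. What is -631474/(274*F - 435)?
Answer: -631474/32445 ≈ -19.463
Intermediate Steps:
F = 120 (F = 10*(12 + 0) = 10*12 = 120)
-631474/(274*F - 435) = -631474/(274*120 - 435) = -631474/(32880 - 435) = -631474/32445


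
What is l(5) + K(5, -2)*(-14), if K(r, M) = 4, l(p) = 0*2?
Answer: -56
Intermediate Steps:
l(p) = 0
l(5) + K(5, -2)*(-14) = 0 + 4*(-14) = 0 - 56 = -56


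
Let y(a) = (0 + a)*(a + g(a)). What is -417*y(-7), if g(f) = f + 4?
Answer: -29190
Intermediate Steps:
g(f) = 4 + f
y(a) = a*(4 + 2*a) (y(a) = (0 + a)*(a + (4 + a)) = a*(4 + 2*a))
-417*y(-7) = -834*(-7)*(2 - 7) = -834*(-7)*(-5) = -417*70 = -29190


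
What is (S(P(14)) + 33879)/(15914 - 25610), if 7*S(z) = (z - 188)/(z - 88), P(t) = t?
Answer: -731229/209272 ≈ -3.4942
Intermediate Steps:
S(z) = (-188 + z)/(7*(-88 + z)) (S(z) = ((z - 188)/(z - 88))/7 = ((-188 + z)/(-88 + z))/7 = (-188 + z)/(7*(-88 + z)))
(S(P(14)) + 33879)/(15914 - 25610) = ((-188 + 14)/(7*(-88 + 14)) + 33879)/(15914 - 25610) = ((1/7)*(-174)/(-74) + 33879)/(-9696) = ((1/7)*(-1/74)*(-174) + 33879)*(-1/9696) = (87/259 + 33879)*(-1/9696) = (8774748/259)*(-1/9696) = -731229/209272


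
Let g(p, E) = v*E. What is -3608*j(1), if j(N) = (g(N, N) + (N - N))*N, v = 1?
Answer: -3608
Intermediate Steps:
g(p, E) = E (g(p, E) = 1*E = E)
j(N) = N² (j(N) = (N + (N - N))*N = (N + 0)*N = N*N = N²)
-3608*j(1) = -3608*1² = -3608*1 = -3608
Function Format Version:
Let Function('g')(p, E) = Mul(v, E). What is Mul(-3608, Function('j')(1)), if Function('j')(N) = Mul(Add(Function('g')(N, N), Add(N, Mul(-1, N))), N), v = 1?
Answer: -3608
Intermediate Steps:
Function('g')(p, E) = E (Function('g')(p, E) = Mul(1, E) = E)
Function('j')(N) = Pow(N, 2) (Function('j')(N) = Mul(Add(N, Add(N, Mul(-1, N))), N) = Mul(Add(N, 0), N) = Mul(N, N) = Pow(N, 2))
Mul(-3608, Function('j')(1)) = Mul(-3608, Pow(1, 2)) = Mul(-3608, 1) = -3608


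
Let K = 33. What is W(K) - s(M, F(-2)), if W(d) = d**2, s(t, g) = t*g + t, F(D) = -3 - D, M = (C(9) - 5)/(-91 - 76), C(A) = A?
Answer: 1089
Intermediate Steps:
M = -4/167 (M = (9 - 5)/(-91 - 76) = 4/(-167) = 4*(-1/167) = -4/167 ≈ -0.023952)
s(t, g) = t + g*t (s(t, g) = g*t + t = t + g*t)
W(K) - s(M, F(-2)) = 33**2 - (-4)*(1 + (-3 - 1*(-2)))/167 = 1089 - (-4)*(1 + (-3 + 2))/167 = 1089 - (-4)*(1 - 1)/167 = 1089 - (-4)*0/167 = 1089 - 1*0 = 1089 + 0 = 1089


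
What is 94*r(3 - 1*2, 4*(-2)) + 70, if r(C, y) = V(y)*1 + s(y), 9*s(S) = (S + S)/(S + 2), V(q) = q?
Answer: -17662/27 ≈ -654.15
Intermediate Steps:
s(S) = 2*S/(9*(2 + S)) (s(S) = ((S + S)/(S + 2))/9 = ((2*S)/(2 + S))/9 = (2*S/(2 + S))/9 = 2*S/(9*(2 + S)))
r(C, y) = y + 2*y/(9*(2 + y)) (r(C, y) = y*1 + 2*y/(9*(2 + y)) = y + 2*y/(9*(2 + y)))
94*r(3 - 1*2, 4*(-2)) + 70 = 94*((4*(-2))*(20 + 9*(4*(-2)))/(9*(2 + 4*(-2)))) + 70 = 94*((1/9)*(-8)*(20 + 9*(-8))/(2 - 8)) + 70 = 94*((1/9)*(-8)*(20 - 72)/(-6)) + 70 = 94*((1/9)*(-8)*(-1/6)*(-52)) + 70 = 94*(-208/27) + 70 = -19552/27 + 70 = -17662/27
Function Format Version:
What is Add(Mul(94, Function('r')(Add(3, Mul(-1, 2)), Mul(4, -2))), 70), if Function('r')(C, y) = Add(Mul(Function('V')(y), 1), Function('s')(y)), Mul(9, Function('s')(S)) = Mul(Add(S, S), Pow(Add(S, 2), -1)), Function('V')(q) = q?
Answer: Rational(-17662, 27) ≈ -654.15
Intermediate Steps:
Function('s')(S) = Mul(Rational(2, 9), S, Pow(Add(2, S), -1)) (Function('s')(S) = Mul(Rational(1, 9), Mul(Add(S, S), Pow(Add(S, 2), -1))) = Mul(Rational(1, 9), Mul(Mul(2, S), Pow(Add(2, S), -1))) = Mul(Rational(1, 9), Mul(2, S, Pow(Add(2, S), -1))) = Mul(Rational(2, 9), S, Pow(Add(2, S), -1)))
Function('r')(C, y) = Add(y, Mul(Rational(2, 9), y, Pow(Add(2, y), -1))) (Function('r')(C, y) = Add(Mul(y, 1), Mul(Rational(2, 9), y, Pow(Add(2, y), -1))) = Add(y, Mul(Rational(2, 9), y, Pow(Add(2, y), -1))))
Add(Mul(94, Function('r')(Add(3, Mul(-1, 2)), Mul(4, -2))), 70) = Add(Mul(94, Mul(Rational(1, 9), Mul(4, -2), Pow(Add(2, Mul(4, -2)), -1), Add(20, Mul(9, Mul(4, -2))))), 70) = Add(Mul(94, Mul(Rational(1, 9), -8, Pow(Add(2, -8), -1), Add(20, Mul(9, -8)))), 70) = Add(Mul(94, Mul(Rational(1, 9), -8, Pow(-6, -1), Add(20, -72))), 70) = Add(Mul(94, Mul(Rational(1, 9), -8, Rational(-1, 6), -52)), 70) = Add(Mul(94, Rational(-208, 27)), 70) = Add(Rational(-19552, 27), 70) = Rational(-17662, 27)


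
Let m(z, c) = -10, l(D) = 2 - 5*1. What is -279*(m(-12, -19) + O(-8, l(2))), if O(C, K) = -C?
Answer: 558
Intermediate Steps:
l(D) = -3 (l(D) = 2 - 5 = -3)
-279*(m(-12, -19) + O(-8, l(2))) = -279*(-10 - 1*(-8)) = -279*(-10 + 8) = -279*(-2) = 558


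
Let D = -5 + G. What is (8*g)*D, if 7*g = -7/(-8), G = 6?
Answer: 1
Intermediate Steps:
g = ⅛ (g = (-7/(-8))/7 = (-7*(-⅛))/7 = (⅐)*(7/8) = ⅛ ≈ 0.12500)
D = 1 (D = -5 + 6 = 1)
(8*g)*D = (8*(⅛))*1 = 1*1 = 1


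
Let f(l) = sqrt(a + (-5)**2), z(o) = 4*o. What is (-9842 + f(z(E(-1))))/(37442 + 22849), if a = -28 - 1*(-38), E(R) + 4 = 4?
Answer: -1406/8613 + sqrt(35)/60291 ≈ -0.16314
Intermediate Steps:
E(R) = 0 (E(R) = -4 + 4 = 0)
a = 10 (a = -28 + 38 = 10)
f(l) = sqrt(35) (f(l) = sqrt(10 + (-5)**2) = sqrt(10 + 25) = sqrt(35))
(-9842 + f(z(E(-1))))/(37442 + 22849) = (-9842 + sqrt(35))/(37442 + 22849) = (-9842 + sqrt(35))/60291 = (-9842 + sqrt(35))*(1/60291) = -1406/8613 + sqrt(35)/60291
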